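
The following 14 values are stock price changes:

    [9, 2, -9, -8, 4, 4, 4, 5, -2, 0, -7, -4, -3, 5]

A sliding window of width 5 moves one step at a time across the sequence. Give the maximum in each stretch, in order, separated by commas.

9, 4, 4, 5, 5, 5, 5, 5, 0, 5

[9, 2, -9, -8, 4] → max 9
[2, -9, -8, 4, 4] → max 4
[-9, -8, 4, 4, 4] → max 4
[-8, 4, 4, 4, 5] → max 5
[4, 4, 4, 5, -2] → max 5
[4, 4, 5, -2, 0] → max 5
[4, 5, -2, 0, -7] → max 5
[5, -2, 0, -7, -4] → max 5
[-2, 0, -7, -4, -3] → max 0
[0, -7, -4, -3, 5] → max 5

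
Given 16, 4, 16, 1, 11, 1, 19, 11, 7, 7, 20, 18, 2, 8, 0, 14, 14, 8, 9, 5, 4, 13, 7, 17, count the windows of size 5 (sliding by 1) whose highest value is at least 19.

[16, 4, 16, 1, 11] → max 16
[4, 16, 1, 11, 1] → max 16
[16, 1, 11, 1, 19] → max 19  ≥ 19 ✓
[1, 11, 1, 19, 11] → max 19  ≥ 19 ✓
[11, 1, 19, 11, 7] → max 19  ≥ 19 ✓
[1, 19, 11, 7, 7] → max 19  ≥ 19 ✓
[19, 11, 7, 7, 20] → max 20  ≥ 19 ✓
[11, 7, 7, 20, 18] → max 20  ≥ 19 ✓
[7, 7, 20, 18, 2] → max 20  ≥ 19 ✓
[7, 20, 18, 2, 8] → max 20  ≥ 19 ✓
[20, 18, 2, 8, 0] → max 20  ≥ 19 ✓
[18, 2, 8, 0, 14] → max 18
[2, 8, 0, 14, 14] → max 14
[8, 0, 14, 14, 8] → max 14
[0, 14, 14, 8, 9] → max 14
[14, 14, 8, 9, 5] → max 14
[14, 8, 9, 5, 4] → max 14
[8, 9, 5, 4, 13] → max 13
[9, 5, 4, 13, 7] → max 13
[5, 4, 13, 7, 17] → max 17
9 windows satisfy the condition.

9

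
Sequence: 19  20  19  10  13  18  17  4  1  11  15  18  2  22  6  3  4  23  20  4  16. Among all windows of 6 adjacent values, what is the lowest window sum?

(19, 20, 19, 10, 13, 18) → sum 99
(20, 19, 10, 13, 18, 17) → sum 97
(19, 10, 13, 18, 17, 4) → sum 81
(10, 13, 18, 17, 4, 1) → sum 63
(13, 18, 17, 4, 1, 11) → sum 64
(18, 17, 4, 1, 11, 15) → sum 66
(17, 4, 1, 11, 15, 18) → sum 66
(4, 1, 11, 15, 18, 2) → sum 51
(1, 11, 15, 18, 2, 22) → sum 69
(11, 15, 18, 2, 22, 6) → sum 74
(15, 18, 2, 22, 6, 3) → sum 66
(18, 2, 22, 6, 3, 4) → sum 55
(2, 22, 6, 3, 4, 23) → sum 60
(22, 6, 3, 4, 23, 20) → sum 78
(6, 3, 4, 23, 20, 4) → sum 60
(3, 4, 23, 20, 4, 16) → sum 70
Lowest of these is 51.

51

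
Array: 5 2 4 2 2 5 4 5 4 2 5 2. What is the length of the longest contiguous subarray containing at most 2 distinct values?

[5] 1 distinct, len 1
[5, 2] 2 distinct, len 2
[2, 4] 2 distinct, len 2
[2, 4, 2] 2 distinct, len 3
[2, 4, 2, 2] 2 distinct, len 4
[2, 2, 5] 2 distinct, len 3
[5, 4] 2 distinct, len 2
[5, 4, 5] 2 distinct, len 3
[5, 4, 5, 4] 2 distinct, len 4
[4, 2] 2 distinct, len 2
[2, 5] 2 distinct, len 2
[2, 5, 2] 2 distinct, len 3
Longest length with ≤2 distinct: 4.

4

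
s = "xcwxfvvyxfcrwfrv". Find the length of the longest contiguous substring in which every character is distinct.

[x] len 1
[x, c] len 2
[x, c, w] len 3
[c, w, x] len 3
[c, w, x, f] len 4
[c, w, x, f, v] len 5
[v] len 1
[v, y] len 2
[v, y, x] len 3
[v, y, x, f] len 4
[v, y, x, f, c] len 5
[v, y, x, f, c, r] len 6
[v, y, x, f, c, r, w] len 7
[c, r, w, f] len 4
[w, f, r] len 3
[w, f, r, v] len 4
Longest all-distinct length: 7.

7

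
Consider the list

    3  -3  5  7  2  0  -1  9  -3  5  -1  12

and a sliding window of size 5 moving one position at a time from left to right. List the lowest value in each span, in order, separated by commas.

Sliding a size-5 window across the 12 values:
(3, -3, 5, 7, 2) → min -3
(-3, 5, 7, 2, 0) → min -3
(5, 7, 2, 0, -1) → min -1
(7, 2, 0, -1, 9) → min -1
(2, 0, -1, 9, -3) → min -3
(0, -1, 9, -3, 5) → min -3
(-1, 9, -3, 5, -1) → min -3
(9, -3, 5, -1, 12) → min -3

-3, -3, -1, -1, -3, -3, -3, -3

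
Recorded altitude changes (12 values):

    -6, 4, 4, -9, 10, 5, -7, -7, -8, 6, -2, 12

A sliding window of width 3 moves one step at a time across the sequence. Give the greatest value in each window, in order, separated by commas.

4, 4, 10, 10, 10, 5, -7, 6, 6, 12

Sliding a size-3 window across the 12 values:
(-6, 4, 4) → max 4
(4, 4, -9) → max 4
(4, -9, 10) → max 10
(-9, 10, 5) → max 10
(10, 5, -7) → max 10
(5, -7, -7) → max 5
(-7, -7, -8) → max -7
(-7, -8, 6) → max 6
(-8, 6, -2) → max 6
(6, -2, 12) → max 12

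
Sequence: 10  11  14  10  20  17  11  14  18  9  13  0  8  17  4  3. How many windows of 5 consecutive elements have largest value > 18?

5

[10, 11, 14, 10, 20] → max 20  > 18 ✓
[11, 14, 10, 20, 17] → max 20  > 18 ✓
[14, 10, 20, 17, 11] → max 20  > 18 ✓
[10, 20, 17, 11, 14] → max 20  > 18 ✓
[20, 17, 11, 14, 18] → max 20  > 18 ✓
[17, 11, 14, 18, 9] → max 18
[11, 14, 18, 9, 13] → max 18
[14, 18, 9, 13, 0] → max 18
[18, 9, 13, 0, 8] → max 18
[9, 13, 0, 8, 17] → max 17
[13, 0, 8, 17, 4] → max 17
[0, 8, 17, 4, 3] → max 17
5 windows satisfy the condition.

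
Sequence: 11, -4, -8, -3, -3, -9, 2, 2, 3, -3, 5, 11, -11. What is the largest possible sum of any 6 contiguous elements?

Each size-6 window and its sum:
[11, -4, -8, -3, -3, -9] → sum -16
[-4, -8, -3, -3, -9, 2] → sum -25
[-8, -3, -3, -9, 2, 2] → sum -19
[-3, -3, -9, 2, 2, 3] → sum -8
[-3, -9, 2, 2, 3, -3] → sum -8
[-9, 2, 2, 3, -3, 5] → sum 0
[2, 2, 3, -3, 5, 11] → sum 20
[2, 3, -3, 5, 11, -11] → sum 7
Largest of these is 20.

20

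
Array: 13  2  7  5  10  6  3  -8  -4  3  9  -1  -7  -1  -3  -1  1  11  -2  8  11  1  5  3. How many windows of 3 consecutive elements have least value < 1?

13 2 7 → min 2
2 7 5 → min 2
7 5 10 → min 5
5 10 6 → min 5
10 6 3 → min 3
6 3 -8 → min -8  < 1 ✓
3 -8 -4 → min -8  < 1 ✓
-8 -4 3 → min -8  < 1 ✓
-4 3 9 → min -4  < 1 ✓
3 9 -1 → min -1  < 1 ✓
9 -1 -7 → min -7  < 1 ✓
-1 -7 -1 → min -7  < 1 ✓
-7 -1 -3 → min -7  < 1 ✓
-1 -3 -1 → min -3  < 1 ✓
-3 -1 1 → min -3  < 1 ✓
-1 1 11 → min -1  < 1 ✓
1 11 -2 → min -2  < 1 ✓
11 -2 8 → min -2  < 1 ✓
-2 8 11 → min -2  < 1 ✓
8 11 1 → min 1
11 1 5 → min 1
1 5 3 → min 1
14 windows satisfy the condition.

14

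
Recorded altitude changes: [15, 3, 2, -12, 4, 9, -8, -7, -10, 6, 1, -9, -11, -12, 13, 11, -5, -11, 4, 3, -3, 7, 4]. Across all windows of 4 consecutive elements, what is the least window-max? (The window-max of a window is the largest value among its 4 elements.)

1

[15, 3, 2, -12] → max 15
[3, 2, -12, 4] → max 4
[2, -12, 4, 9] → max 9
[-12, 4, 9, -8] → max 9
[4, 9, -8, -7] → max 9
[9, -8, -7, -10] → max 9
[-8, -7, -10, 6] → max 6
[-7, -10, 6, 1] → max 6
[-10, 6, 1, -9] → max 6
[6, 1, -9, -11] → max 6
[1, -9, -11, -12] → max 1
[-9, -11, -12, 13] → max 13
[-11, -12, 13, 11] → max 13
[-12, 13, 11, -5] → max 13
[13, 11, -5, -11] → max 13
[11, -5, -11, 4] → max 11
[-5, -11, 4, 3] → max 4
[-11, 4, 3, -3] → max 4
[4, 3, -3, 7] → max 7
[3, -3, 7, 4] → max 7
Least of these is 1.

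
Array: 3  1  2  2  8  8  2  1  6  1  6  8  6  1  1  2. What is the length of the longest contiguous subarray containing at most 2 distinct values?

[3] 1 distinct, len 1
[3, 1] 2 distinct, len 2
[1, 2] 2 distinct, len 2
[1, 2, 2] 2 distinct, len 3
[2, 2, 8] 2 distinct, len 3
[2, 2, 8, 8] 2 distinct, len 4
[2, 2, 8, 8, 2] 2 distinct, len 5
[2, 1] 2 distinct, len 2
[1, 6] 2 distinct, len 2
[1, 6, 1] 2 distinct, len 3
[1, 6, 1, 6] 2 distinct, len 4
[6, 8] 2 distinct, len 2
[6, 8, 6] 2 distinct, len 3
[6, 1] 2 distinct, len 2
[6, 1, 1] 2 distinct, len 3
[1, 1, 2] 2 distinct, len 3
Longest length with ≤2 distinct: 5.

5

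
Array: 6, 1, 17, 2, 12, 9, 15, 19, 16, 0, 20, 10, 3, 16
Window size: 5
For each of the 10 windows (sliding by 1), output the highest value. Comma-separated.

Sliding a size-5 window across the 14 values:
(6, 1, 17, 2, 12) → max 17
(1, 17, 2, 12, 9) → max 17
(17, 2, 12, 9, 15) → max 17
(2, 12, 9, 15, 19) → max 19
(12, 9, 15, 19, 16) → max 19
(9, 15, 19, 16, 0) → max 19
(15, 19, 16, 0, 20) → max 20
(19, 16, 0, 20, 10) → max 20
(16, 0, 20, 10, 3) → max 20
(0, 20, 10, 3, 16) → max 20

17, 17, 17, 19, 19, 19, 20, 20, 20, 20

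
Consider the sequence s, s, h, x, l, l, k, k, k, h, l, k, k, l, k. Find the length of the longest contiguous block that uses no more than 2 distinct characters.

add s: window [s] (1 distinct), len 1
add s: window [s, s] (1 distinct), len 2
add h: window [s, s, h] (2 distinct), len 3
add x: window [h, x] (2 distinct), len 2
add l: window [x, l] (2 distinct), len 2
add l: window [x, l, l] (2 distinct), len 3
add k: window [l, l, k] (2 distinct), len 3
add k: window [l, l, k, k] (2 distinct), len 4
add k: window [l, l, k, k, k] (2 distinct), len 5
add h: window [k, k, k, h] (2 distinct), len 4
add l: window [h, l] (2 distinct), len 2
add k: window [l, k] (2 distinct), len 2
add k: window [l, k, k] (2 distinct), len 3
add l: window [l, k, k, l] (2 distinct), len 4
add k: window [l, k, k, l, k] (2 distinct), len 5
Longest length with ≤2 distinct: 5.

5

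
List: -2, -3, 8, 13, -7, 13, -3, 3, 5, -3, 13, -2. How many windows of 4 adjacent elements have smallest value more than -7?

(-2, -3, 8, 13) → min -3  > -7 ✓
(-3, 8, 13, -7) → min -7
(8, 13, -7, 13) → min -7
(13, -7, 13, -3) → min -7
(-7, 13, -3, 3) → min -7
(13, -3, 3, 5) → min -3  > -7 ✓
(-3, 3, 5, -3) → min -3  > -7 ✓
(3, 5, -3, 13) → min -3  > -7 ✓
(5, -3, 13, -2) → min -3  > -7 ✓
5 windows satisfy the condition.

5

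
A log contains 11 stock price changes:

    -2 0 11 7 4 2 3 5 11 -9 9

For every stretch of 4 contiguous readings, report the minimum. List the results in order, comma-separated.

-2, 0, 2, 2, 2, 2, -9, -9

[-2, 0, 11, 7] → min -2
[0, 11, 7, 4] → min 0
[11, 7, 4, 2] → min 2
[7, 4, 2, 3] → min 2
[4, 2, 3, 5] → min 2
[2, 3, 5, 11] → min 2
[3, 5, 11, -9] → min -9
[5, 11, -9, 9] → min -9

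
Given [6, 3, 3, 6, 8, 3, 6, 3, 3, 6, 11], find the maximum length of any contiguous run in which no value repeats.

3

add 6: [6] len 1
add 3: [6, 3] len 2
add 3 (repeat 3, move left end past it): [3] len 1
add 6: [3, 6] len 2
add 8: [3, 6, 8] len 3
add 3 (repeat 3, move left end past it): [6, 8, 3] len 3
add 6 (repeat 6, move left end past it): [8, 3, 6] len 3
add 3 (repeat 3, move left end past it): [6, 3] len 2
add 3 (repeat 3, move left end past it): [3] len 1
add 6: [3, 6] len 2
add 11: [3, 6, 11] len 3
Longest all-distinct length: 3.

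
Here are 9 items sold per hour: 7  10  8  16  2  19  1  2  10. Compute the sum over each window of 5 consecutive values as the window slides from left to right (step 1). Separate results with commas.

43, 55, 46, 40, 34

(7, 10, 8, 16, 2) → sum 43
(10, 8, 16, 2, 19) → sum 55
(8, 16, 2, 19, 1) → sum 46
(16, 2, 19, 1, 2) → sum 40
(2, 19, 1, 2, 10) → sum 34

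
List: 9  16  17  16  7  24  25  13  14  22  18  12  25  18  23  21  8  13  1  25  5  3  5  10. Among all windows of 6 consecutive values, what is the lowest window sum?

Each size-6 window and its sum:
[9, 16, 17, 16, 7, 24] → sum 89
[16, 17, 16, 7, 24, 25] → sum 105
[17, 16, 7, 24, 25, 13] → sum 102
[16, 7, 24, 25, 13, 14] → sum 99
[7, 24, 25, 13, 14, 22] → sum 105
[24, 25, 13, 14, 22, 18] → sum 116
[25, 13, 14, 22, 18, 12] → sum 104
[13, 14, 22, 18, 12, 25] → sum 104
[14, 22, 18, 12, 25, 18] → sum 109
[22, 18, 12, 25, 18, 23] → sum 118
[18, 12, 25, 18, 23, 21] → sum 117
[12, 25, 18, 23, 21, 8] → sum 107
[25, 18, 23, 21, 8, 13] → sum 108
[18, 23, 21, 8, 13, 1] → sum 84
[23, 21, 8, 13, 1, 25] → sum 91
[21, 8, 13, 1, 25, 5] → sum 73
[8, 13, 1, 25, 5, 3] → sum 55
[13, 1, 25, 5, 3, 5] → sum 52
[1, 25, 5, 3, 5, 10] → sum 49
Lowest of these is 49.

49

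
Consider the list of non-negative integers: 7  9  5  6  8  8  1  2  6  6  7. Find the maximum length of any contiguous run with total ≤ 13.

Extend to the right; shrink from the left whenever the sum exceeds 13:
→ 7: sum 7, len 1
→ 9 (dropped 7): sum 9, len 1
→ 5 (dropped 9): sum 5, len 1
→ 6: sum 11, len 2
→ 8 (dropped 5, 6): sum 8, len 1
→ 8 (dropped 8): sum 8, len 1
→ 1: sum 9, len 2
→ 2: sum 11, len 3
→ 6 (dropped 8): sum 9, len 3
→ 6 (dropped 1, 2): sum 12, len 2
→ 7 (dropped 6): sum 13, len 2
Longest length seen: 3.

3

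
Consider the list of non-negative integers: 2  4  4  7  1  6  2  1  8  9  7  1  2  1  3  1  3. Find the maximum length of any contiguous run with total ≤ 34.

add 2: [2] sum 2, len 1
add 4: [2, 4] sum 6, len 2
add 4: [2, 4, 4] sum 10, len 3
add 7: [2, 4, 4, 7] sum 17, len 4
add 1: [2, 4, 4, 7, 1] sum 18, len 5
add 6: [2, 4, 4, 7, 1, 6] sum 24, len 6
add 2: [2, 4, 4, 7, 1, 6, 2] sum 26, len 7
add 1: [2, 4, 4, 7, 1, 6, 2, 1] sum 27, len 8
add 8: [4, 4, 7, 1, 6, 2, 1, 8] sum 33, len 8
add 9: [7, 1, 6, 2, 1, 8, 9] sum 34, len 7
add 7: [1, 6, 2, 1, 8, 9, 7] sum 34, len 7
add 1: [6, 2, 1, 8, 9, 7, 1] sum 34, len 7
add 2: [2, 1, 8, 9, 7, 1, 2] sum 30, len 7
add 1: [2, 1, 8, 9, 7, 1, 2, 1] sum 31, len 8
add 3: [2, 1, 8, 9, 7, 1, 2, 1, 3] sum 34, len 9
add 1: [1, 8, 9, 7, 1, 2, 1, 3, 1] sum 33, len 9
add 3: [9, 7, 1, 2, 1, 3, 1, 3] sum 27, len 8
Longest length seen: 9.

9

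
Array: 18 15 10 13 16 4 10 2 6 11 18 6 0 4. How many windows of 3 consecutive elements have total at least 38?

3

(18, 15, 10) → sum 43  ≥ 38 ✓
(15, 10, 13) → sum 38  ≥ 38 ✓
(10, 13, 16) → sum 39  ≥ 38 ✓
(13, 16, 4) → sum 33
(16, 4, 10) → sum 30
(4, 10, 2) → sum 16
(10, 2, 6) → sum 18
(2, 6, 11) → sum 19
(6, 11, 18) → sum 35
(11, 18, 6) → sum 35
(18, 6, 0) → sum 24
(6, 0, 4) → sum 10
3 windows satisfy the condition.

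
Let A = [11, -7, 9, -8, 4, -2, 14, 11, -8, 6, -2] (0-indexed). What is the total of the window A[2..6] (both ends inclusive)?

Elements at indices 2..6: 9, -8, 4, -2, 14
sum(9, -8, 4, -2, 14) = 17

17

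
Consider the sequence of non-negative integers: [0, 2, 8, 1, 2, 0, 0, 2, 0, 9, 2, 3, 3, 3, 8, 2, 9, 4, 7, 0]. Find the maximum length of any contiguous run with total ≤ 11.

[0] sum 0 len 1
[0, 2] sum 2 len 2
[0, 2, 8] sum 10 len 3
[0, 2, 8, 1] sum 11 len 4
[8, 1, 2] sum 11 len 3
[8, 1, 2, 0] sum 11 len 4
[8, 1, 2, 0, 0] sum 11 len 5
[1, 2, 0, 0, 2] sum 5 len 5
[1, 2, 0, 0, 2, 0] sum 5 len 6
[0, 0, 2, 0, 9] sum 11 len 5
[0, 9, 2] sum 11 len 3
[2, 3] sum 5 len 2
[2, 3, 3] sum 8 len 3
[2, 3, 3, 3] sum 11 len 4
[3, 8] sum 11 len 2
[8, 2] sum 10 len 2
[2, 9] sum 11 len 2
[4] sum 4 len 1
[4, 7] sum 11 len 2
[4, 7, 0] sum 11 len 3
Longest length seen: 6.

6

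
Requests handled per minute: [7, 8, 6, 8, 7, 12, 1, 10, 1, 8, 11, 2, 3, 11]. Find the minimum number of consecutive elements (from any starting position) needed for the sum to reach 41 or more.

add 7: running sum 7 < 41
add 8: running sum 15 < 41
add 6: running sum 21 < 41
add 8: running sum 29 < 41
add 7: running sum 36 < 41
end 5: [8, 6, 8, 7, 12] sum 41, len 5
end 6: [8, 6, 8, 7, 12, 1] sum 42, len 6
end 7: [6, 8, 7, 12, 1, 10] sum 44, len 6
end 8: [6, 8, 7, 12, 1, 10, 1] sum 45, len 7
end 9: [8, 7, 12, 1, 10, 1, 8] sum 47, len 7
end 10: [12, 1, 10, 1, 8, 11] sum 43, len 6
end 11: [12, 1, 10, 1, 8, 11, 2] sum 45, len 7
end 12: [12, 1, 10, 1, 8, 11, 2, 3] sum 48, len 8
end 13: [10, 1, 8, 11, 2, 3, 11] sum 46, len 7
Shortest qualifying length: 5.

5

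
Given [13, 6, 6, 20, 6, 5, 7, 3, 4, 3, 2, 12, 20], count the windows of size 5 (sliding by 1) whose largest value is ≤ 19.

13 6 6 20 6 → max 20
6 6 20 6 5 → max 20
6 20 6 5 7 → max 20
20 6 5 7 3 → max 20
6 5 7 3 4 → max 7  ≤ 19 ✓
5 7 3 4 3 → max 7  ≤ 19 ✓
7 3 4 3 2 → max 7  ≤ 19 ✓
3 4 3 2 12 → max 12  ≤ 19 ✓
4 3 2 12 20 → max 20
4 windows satisfy the condition.

4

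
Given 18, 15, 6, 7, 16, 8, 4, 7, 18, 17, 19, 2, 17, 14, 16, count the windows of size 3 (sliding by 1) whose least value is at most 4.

(18, 15, 6) → min 6
(15, 6, 7) → min 6
(6, 7, 16) → min 6
(7, 16, 8) → min 7
(16, 8, 4) → min 4  ≤ 4 ✓
(8, 4, 7) → min 4  ≤ 4 ✓
(4, 7, 18) → min 4  ≤ 4 ✓
(7, 18, 17) → min 7
(18, 17, 19) → min 17
(17, 19, 2) → min 2  ≤ 4 ✓
(19, 2, 17) → min 2  ≤ 4 ✓
(2, 17, 14) → min 2  ≤ 4 ✓
(17, 14, 16) → min 14
6 windows satisfy the condition.

6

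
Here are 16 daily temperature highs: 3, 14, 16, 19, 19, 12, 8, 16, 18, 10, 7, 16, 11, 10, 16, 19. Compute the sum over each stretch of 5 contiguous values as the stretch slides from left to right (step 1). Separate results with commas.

71, 80, 74, 74, 73, 64, 59, 67, 62, 54, 60, 72

Sliding a size-5 window across the 16 values:
[3, 14, 16, 19, 19] → sum 71
[14, 16, 19, 19, 12] → sum 80
[16, 19, 19, 12, 8] → sum 74
[19, 19, 12, 8, 16] → sum 74
[19, 12, 8, 16, 18] → sum 73
[12, 8, 16, 18, 10] → sum 64
[8, 16, 18, 10, 7] → sum 59
[16, 18, 10, 7, 16] → sum 67
[18, 10, 7, 16, 11] → sum 62
[10, 7, 16, 11, 10] → sum 54
[7, 16, 11, 10, 16] → sum 60
[16, 11, 10, 16, 19] → sum 72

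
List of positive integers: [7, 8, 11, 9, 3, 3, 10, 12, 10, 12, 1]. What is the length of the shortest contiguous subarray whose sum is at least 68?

8

add 7: running sum 7 < 68
add 8: running sum 15 < 68
add 11: running sum 26 < 68
add 9: running sum 35 < 68
add 3: running sum 38 < 68
add 3: running sum 41 < 68
add 10: running sum 51 < 68
add 12: running sum 63 < 68
add 10: shortest ending here [7, 8, 11, 9, 3, 3, 10, 12, 10] sum 73, len 9
add 12: shortest ending here [11, 9, 3, 3, 10, 12, 10, 12] sum 70, len 8
add 1: shortest ending here [11, 9, 3, 3, 10, 12, 10, 12, 1] sum 71, len 9
Shortest qualifying length: 8.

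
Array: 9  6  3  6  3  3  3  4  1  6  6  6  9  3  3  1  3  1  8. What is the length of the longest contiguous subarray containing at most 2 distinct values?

add 9: window [9] (1 distinct), len 1
add 6: window [9, 6] (2 distinct), len 2
add 3: window [6, 3] (2 distinct), len 2
add 6: window [6, 3, 6] (2 distinct), len 3
add 3: window [6, 3, 6, 3] (2 distinct), len 4
add 3: window [6, 3, 6, 3, 3] (2 distinct), len 5
add 3: window [6, 3, 6, 3, 3, 3] (2 distinct), len 6
add 4: window [3, 3, 3, 4] (2 distinct), len 4
add 1: window [4, 1] (2 distinct), len 2
add 6: window [1, 6] (2 distinct), len 2
add 6: window [1, 6, 6] (2 distinct), len 3
add 6: window [1, 6, 6, 6] (2 distinct), len 4
add 9: window [6, 6, 6, 9] (2 distinct), len 4
add 3: window [9, 3] (2 distinct), len 2
add 3: window [9, 3, 3] (2 distinct), len 3
add 1: window [3, 3, 1] (2 distinct), len 3
add 3: window [3, 3, 1, 3] (2 distinct), len 4
add 1: window [3, 3, 1, 3, 1] (2 distinct), len 5
add 8: window [1, 8] (2 distinct), len 2
Longest length with ≤2 distinct: 6.

6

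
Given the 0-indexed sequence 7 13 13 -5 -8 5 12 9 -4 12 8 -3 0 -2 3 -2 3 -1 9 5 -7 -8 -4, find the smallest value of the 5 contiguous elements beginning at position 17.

Elements at indices 17..21: -1, 9, 5, -7, -8
min(-1, 9, 5, -7, -8) = -8

-8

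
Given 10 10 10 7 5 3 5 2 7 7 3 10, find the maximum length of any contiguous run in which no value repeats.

4

[10] len 1
[10] len 1
[10] len 1
[10, 7] len 2
[10, 7, 5] len 3
[10, 7, 5, 3] len 4
[3, 5] len 2
[3, 5, 2] len 3
[3, 5, 2, 7] len 4
[7] len 1
[7, 3] len 2
[7, 3, 10] len 3
Longest all-distinct length: 4.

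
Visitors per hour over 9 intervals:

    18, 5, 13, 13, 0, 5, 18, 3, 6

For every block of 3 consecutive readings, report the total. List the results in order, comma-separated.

36, 31, 26, 18, 23, 26, 27

18 5 13 → sum 36
5 13 13 → sum 31
13 13 0 → sum 26
13 0 5 → sum 18
0 5 18 → sum 23
5 18 3 → sum 26
18 3 6 → sum 27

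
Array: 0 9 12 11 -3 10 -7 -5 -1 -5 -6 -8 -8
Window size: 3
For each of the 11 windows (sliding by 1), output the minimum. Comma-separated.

0 9 12 → min 0
9 12 11 → min 9
12 11 -3 → min -3
11 -3 10 → min -3
-3 10 -7 → min -7
10 -7 -5 → min -7
-7 -5 -1 → min -7
-5 -1 -5 → min -5
-1 -5 -6 → min -6
-5 -6 -8 → min -8
-6 -8 -8 → min -8

0, 9, -3, -3, -7, -7, -7, -5, -6, -8, -8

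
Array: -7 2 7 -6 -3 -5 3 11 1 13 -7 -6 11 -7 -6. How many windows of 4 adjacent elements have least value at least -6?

[-7, 2, 7, -6] → min -7
[2, 7, -6, -3] → min -6  ≥ -6 ✓
[7, -6, -3, -5] → min -6  ≥ -6 ✓
[-6, -3, -5, 3] → min -6  ≥ -6 ✓
[-3, -5, 3, 11] → min -5  ≥ -6 ✓
[-5, 3, 11, 1] → min -5  ≥ -6 ✓
[3, 11, 1, 13] → min 1  ≥ -6 ✓
[11, 1, 13, -7] → min -7
[1, 13, -7, -6] → min -7
[13, -7, -6, 11] → min -7
[-7, -6, 11, -7] → min -7
[-6, 11, -7, -6] → min -7
6 windows satisfy the condition.

6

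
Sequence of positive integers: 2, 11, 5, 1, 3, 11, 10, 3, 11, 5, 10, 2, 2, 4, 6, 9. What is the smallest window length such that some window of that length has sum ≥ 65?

add 2: running sum 2 < 65
add 11: running sum 13 < 65
add 5: running sum 18 < 65
add 1: running sum 19 < 65
add 3: running sum 22 < 65
add 11: running sum 33 < 65
add 10: running sum 43 < 65
add 3: running sum 46 < 65
add 11: running sum 57 < 65
add 5: running sum 62 < 65
add 10: shortest ending here [11, 5, 1, 3, 11, 10, 3, 11, 5, 10] sum 70, len 10
add 2: shortest ending here [11, 5, 1, 3, 11, 10, 3, 11, 5, 10, 2] sum 72, len 11
add 2: shortest ending here [11, 5, 1, 3, 11, 10, 3, 11, 5, 10, 2, 2] sum 74, len 12
add 4: shortest ending here [5, 1, 3, 11, 10, 3, 11, 5, 10, 2, 2, 4] sum 67, len 12
add 6: shortest ending here [3, 11, 10, 3, 11, 5, 10, 2, 2, 4, 6] sum 67, len 11
add 9: shortest ending here [11, 10, 3, 11, 5, 10, 2, 2, 4, 6, 9] sum 73, len 11
Shortest qualifying length: 10.

10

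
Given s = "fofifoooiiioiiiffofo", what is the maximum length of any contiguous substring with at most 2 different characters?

10

[f] 1 distinct, len 1
[f, o] 2 distinct, len 2
[f, o, f] 2 distinct, len 3
[f, i] 2 distinct, len 2
[f, i, f] 2 distinct, len 3
[f, o] 2 distinct, len 2
[f, o, o] 2 distinct, len 3
[f, o, o, o] 2 distinct, len 4
[o, o, o, i] 2 distinct, len 4
[o, o, o, i, i] 2 distinct, len 5
[o, o, o, i, i, i] 2 distinct, len 6
[o, o, o, i, i, i, o] 2 distinct, len 7
[o, o, o, i, i, i, o, i] 2 distinct, len 8
[o, o, o, i, i, i, o, i, i] 2 distinct, len 9
[o, o, o, i, i, i, o, i, i, i] 2 distinct, len 10
[i, i, i, f] 2 distinct, len 4
[i, i, i, f, f] 2 distinct, len 5
[f, f, o] 2 distinct, len 3
[f, f, o, f] 2 distinct, len 4
[f, f, o, f, o] 2 distinct, len 5
Longest length with ≤2 distinct: 10.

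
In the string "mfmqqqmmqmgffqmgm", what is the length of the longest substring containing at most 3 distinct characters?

[m] 1 distinct, len 1
[m, f] 2 distinct, len 2
[m, f, m] 2 distinct, len 3
[m, f, m, q] 3 distinct, len 4
[m, f, m, q, q] 3 distinct, len 5
[m, f, m, q, q, q] 3 distinct, len 6
[m, f, m, q, q, q, m] 3 distinct, len 7
[m, f, m, q, q, q, m, m] 3 distinct, len 8
[m, f, m, q, q, q, m, m, q] 3 distinct, len 9
[m, f, m, q, q, q, m, m, q, m] 3 distinct, len 10
[m, q, q, q, m, m, q, m, g] 3 distinct, len 9
[m, g, f] 3 distinct, len 3
[m, g, f, f] 3 distinct, len 4
[g, f, f, q] 3 distinct, len 4
[f, f, q, m] 3 distinct, len 4
[q, m, g] 3 distinct, len 3
[q, m, g, m] 3 distinct, len 4
Longest length with ≤3 distinct: 10.

10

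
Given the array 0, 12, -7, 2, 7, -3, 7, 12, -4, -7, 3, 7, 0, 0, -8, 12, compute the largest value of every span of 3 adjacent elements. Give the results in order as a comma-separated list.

(0, 12, -7) → max 12
(12, -7, 2) → max 12
(-7, 2, 7) → max 7
(2, 7, -3) → max 7
(7, -3, 7) → max 7
(-3, 7, 12) → max 12
(7, 12, -4) → max 12
(12, -4, -7) → max 12
(-4, -7, 3) → max 3
(-7, 3, 7) → max 7
(3, 7, 0) → max 7
(7, 0, 0) → max 7
(0, 0, -8) → max 0
(0, -8, 12) → max 12

12, 12, 7, 7, 7, 12, 12, 12, 3, 7, 7, 7, 0, 12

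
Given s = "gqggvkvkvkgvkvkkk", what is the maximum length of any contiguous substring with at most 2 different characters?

add g: window [g] (1 distinct), len 1
add q: window [g, q] (2 distinct), len 2
add g: window [g, q, g] (2 distinct), len 3
add g: window [g, q, g, g] (2 distinct), len 4
add v: window [g, g, v] (2 distinct), len 3
add k: window [v, k] (2 distinct), len 2
add v: window [v, k, v] (2 distinct), len 3
add k: window [v, k, v, k] (2 distinct), len 4
add v: window [v, k, v, k, v] (2 distinct), len 5
add k: window [v, k, v, k, v, k] (2 distinct), len 6
add g: window [k, g] (2 distinct), len 2
add v: window [g, v] (2 distinct), len 2
add k: window [v, k] (2 distinct), len 2
add v: window [v, k, v] (2 distinct), len 3
add k: window [v, k, v, k] (2 distinct), len 4
add k: window [v, k, v, k, k] (2 distinct), len 5
add k: window [v, k, v, k, k, k] (2 distinct), len 6
Longest length with ≤2 distinct: 6.

6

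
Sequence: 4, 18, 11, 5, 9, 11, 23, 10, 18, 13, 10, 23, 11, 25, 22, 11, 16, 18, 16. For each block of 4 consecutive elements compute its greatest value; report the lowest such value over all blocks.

(4, 18, 11, 5) → max 18
(18, 11, 5, 9) → max 18
(11, 5, 9, 11) → max 11
(5, 9, 11, 23) → max 23
(9, 11, 23, 10) → max 23
(11, 23, 10, 18) → max 23
(23, 10, 18, 13) → max 23
(10, 18, 13, 10) → max 18
(18, 13, 10, 23) → max 23
(13, 10, 23, 11) → max 23
(10, 23, 11, 25) → max 25
(23, 11, 25, 22) → max 25
(11, 25, 22, 11) → max 25
(25, 22, 11, 16) → max 25
(22, 11, 16, 18) → max 22
(11, 16, 18, 16) → max 18
Lowest of these is 11.

11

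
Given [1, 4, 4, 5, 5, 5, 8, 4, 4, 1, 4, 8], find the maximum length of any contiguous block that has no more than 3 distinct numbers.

8

add 1: window [1] (1 distinct), len 1
add 4: window [1, 4] (2 distinct), len 2
add 4: window [1, 4, 4] (2 distinct), len 3
add 5: window [1, 4, 4, 5] (3 distinct), len 4
add 5: window [1, 4, 4, 5, 5] (3 distinct), len 5
add 5: window [1, 4, 4, 5, 5, 5] (3 distinct), len 6
add 8: window [4, 4, 5, 5, 5, 8] (3 distinct), len 6
add 4: window [4, 4, 5, 5, 5, 8, 4] (3 distinct), len 7
add 4: window [4, 4, 5, 5, 5, 8, 4, 4] (3 distinct), len 8
add 1: window [8, 4, 4, 1] (3 distinct), len 4
add 4: window [8, 4, 4, 1, 4] (3 distinct), len 5
add 8: window [8, 4, 4, 1, 4, 8] (3 distinct), len 6
Longest length with ≤3 distinct: 8.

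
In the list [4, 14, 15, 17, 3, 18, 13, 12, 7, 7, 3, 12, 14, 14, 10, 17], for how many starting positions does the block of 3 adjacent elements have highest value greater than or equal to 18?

[4, 14, 15] → max 15
[14, 15, 17] → max 17
[15, 17, 3] → max 17
[17, 3, 18] → max 18  ≥ 18 ✓
[3, 18, 13] → max 18  ≥ 18 ✓
[18, 13, 12] → max 18  ≥ 18 ✓
[13, 12, 7] → max 13
[12, 7, 7] → max 12
[7, 7, 3] → max 7
[7, 3, 12] → max 12
[3, 12, 14] → max 14
[12, 14, 14] → max 14
[14, 14, 10] → max 14
[14, 10, 17] → max 17
3 windows satisfy the condition.

3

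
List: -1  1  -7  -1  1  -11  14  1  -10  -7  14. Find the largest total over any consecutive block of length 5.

12

Window sums for each of the 7 positions:
-1 1 -7 -1 1 → sum -7
1 -7 -1 1 -11 → sum -17
-7 -1 1 -11 14 → sum -4
-1 1 -11 14 1 → sum 4
1 -11 14 1 -10 → sum -5
-11 14 1 -10 -7 → sum -13
14 1 -10 -7 14 → sum 12
Largest of these is 12.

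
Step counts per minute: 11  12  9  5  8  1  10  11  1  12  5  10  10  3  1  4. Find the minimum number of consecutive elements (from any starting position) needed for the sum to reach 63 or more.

8

add 11: running sum 11 < 63
add 12: running sum 23 < 63
add 9: running sum 32 < 63
add 5: running sum 37 < 63
add 8: running sum 45 < 63
add 1: running sum 46 < 63
add 10: running sum 56 < 63
add 11: shortest ending here [11, 12, 9, 5, 8, 1, 10, 11] sum 67, len 8
add 1: shortest ending here [11, 12, 9, 5, 8, 1, 10, 11, 1] sum 68, len 9
add 12: shortest ending here [12, 9, 5, 8, 1, 10, 11, 1, 12] sum 69, len 9
add 5: shortest ending here [12, 9, 5, 8, 1, 10, 11, 1, 12, 5] sum 74, len 10
add 10: shortest ending here [5, 8, 1, 10, 11, 1, 12, 5, 10] sum 63, len 9
add 10: shortest ending here [8, 1, 10, 11, 1, 12, 5, 10, 10] sum 68, len 9
add 3: shortest ending here [1, 10, 11, 1, 12, 5, 10, 10, 3] sum 63, len 9
add 1: shortest ending here [10, 11, 1, 12, 5, 10, 10, 3, 1] sum 63, len 9
add 4: shortest ending here [10, 11, 1, 12, 5, 10, 10, 3, 1, 4] sum 67, len 10
Shortest qualifying length: 8.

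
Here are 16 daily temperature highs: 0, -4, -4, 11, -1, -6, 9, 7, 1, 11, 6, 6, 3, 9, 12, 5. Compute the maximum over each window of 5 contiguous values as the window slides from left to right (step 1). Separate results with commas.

Sliding a size-5 window across the 16 values:
(0, -4, -4, 11, -1) → max 11
(-4, -4, 11, -1, -6) → max 11
(-4, 11, -1, -6, 9) → max 11
(11, -1, -6, 9, 7) → max 11
(-1, -6, 9, 7, 1) → max 9
(-6, 9, 7, 1, 11) → max 11
(9, 7, 1, 11, 6) → max 11
(7, 1, 11, 6, 6) → max 11
(1, 11, 6, 6, 3) → max 11
(11, 6, 6, 3, 9) → max 11
(6, 6, 3, 9, 12) → max 12
(6, 3, 9, 12, 5) → max 12

11, 11, 11, 11, 9, 11, 11, 11, 11, 11, 12, 12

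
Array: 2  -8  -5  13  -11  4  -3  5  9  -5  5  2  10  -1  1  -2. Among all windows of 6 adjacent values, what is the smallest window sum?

Each size-6 window and its sum:
(2, -8, -5, 13, -11, 4) → sum -5
(-8, -5, 13, -11, 4, -3) → sum -10
(-5, 13, -11, 4, -3, 5) → sum 3
(13, -11, 4, -3, 5, 9) → sum 17
(-11, 4, -3, 5, 9, -5) → sum -1
(4, -3, 5, 9, -5, 5) → sum 15
(-3, 5, 9, -5, 5, 2) → sum 13
(5, 9, -5, 5, 2, 10) → sum 26
(9, -5, 5, 2, 10, -1) → sum 20
(-5, 5, 2, 10, -1, 1) → sum 12
(5, 2, 10, -1, 1, -2) → sum 15
Smallest of these is -10.

-10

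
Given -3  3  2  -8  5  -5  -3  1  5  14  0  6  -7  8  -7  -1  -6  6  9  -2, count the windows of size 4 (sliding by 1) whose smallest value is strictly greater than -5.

3

-3 3 2 -8 → min -8
3 2 -8 5 → min -8
2 -8 5 -5 → min -8
-8 5 -5 -3 → min -8
5 -5 -3 1 → min -5
-5 -3 1 5 → min -5
-3 1 5 14 → min -3  > -5 ✓
1 5 14 0 → min 0  > -5 ✓
5 14 0 6 → min 0  > -5 ✓
14 0 6 -7 → min -7
0 6 -7 8 → min -7
6 -7 8 -7 → min -7
-7 8 -7 -1 → min -7
8 -7 -1 -6 → min -7
-7 -1 -6 6 → min -7
-1 -6 6 9 → min -6
-6 6 9 -2 → min -6
3 windows satisfy the condition.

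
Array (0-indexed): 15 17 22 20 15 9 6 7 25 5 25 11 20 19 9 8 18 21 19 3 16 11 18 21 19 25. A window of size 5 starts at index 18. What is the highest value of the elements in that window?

Elements at indices 18..22: 19, 3, 16, 11, 18
max(19, 3, 16, 11, 18) = 19

19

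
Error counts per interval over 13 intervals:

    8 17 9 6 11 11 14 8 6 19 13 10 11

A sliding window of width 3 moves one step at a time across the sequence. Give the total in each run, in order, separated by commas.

(8, 17, 9) → sum 34
(17, 9, 6) → sum 32
(9, 6, 11) → sum 26
(6, 11, 11) → sum 28
(11, 11, 14) → sum 36
(11, 14, 8) → sum 33
(14, 8, 6) → sum 28
(8, 6, 19) → sum 33
(6, 19, 13) → sum 38
(19, 13, 10) → sum 42
(13, 10, 11) → sum 34

34, 32, 26, 28, 36, 33, 28, 33, 38, 42, 34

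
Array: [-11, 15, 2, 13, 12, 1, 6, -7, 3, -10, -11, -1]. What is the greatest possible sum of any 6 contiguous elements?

[-11, 15, 2, 13, 12, 1] → sum 32
[15, 2, 13, 12, 1, 6] → sum 49
[2, 13, 12, 1, 6, -7] → sum 27
[13, 12, 1, 6, -7, 3] → sum 28
[12, 1, 6, -7, 3, -10] → sum 5
[1, 6, -7, 3, -10, -11] → sum -18
[6, -7, 3, -10, -11, -1] → sum -20
Greatest of these is 49.

49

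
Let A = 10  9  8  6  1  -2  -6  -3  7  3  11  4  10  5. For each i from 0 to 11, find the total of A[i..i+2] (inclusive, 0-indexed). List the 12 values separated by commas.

10 9 8 → sum 27
9 8 6 → sum 23
8 6 1 → sum 15
6 1 -2 → sum 5
1 -2 -6 → sum -7
-2 -6 -3 → sum -11
-6 -3 7 → sum -2
-3 7 3 → sum 7
7 3 11 → sum 21
3 11 4 → sum 18
11 4 10 → sum 25
4 10 5 → sum 19

27, 23, 15, 5, -7, -11, -2, 7, 21, 18, 25, 19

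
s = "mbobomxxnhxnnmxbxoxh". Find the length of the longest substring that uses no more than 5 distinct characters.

add m: window [m] (1 distinct), len 1
add b: window [m, b] (2 distinct), len 2
add o: window [m, b, o] (3 distinct), len 3
add b: window [m, b, o, b] (3 distinct), len 4
add o: window [m, b, o, b, o] (3 distinct), len 5
add m: window [m, b, o, b, o, m] (3 distinct), len 6
add x: window [m, b, o, b, o, m, x] (4 distinct), len 7
add x: window [m, b, o, b, o, m, x, x] (4 distinct), len 8
add n: window [m, b, o, b, o, m, x, x, n] (5 distinct), len 9
add h: window [o, m, x, x, n, h] (5 distinct), len 6
add x: window [o, m, x, x, n, h, x] (5 distinct), len 7
add n: window [o, m, x, x, n, h, x, n] (5 distinct), len 8
add n: window [o, m, x, x, n, h, x, n, n] (5 distinct), len 9
add m: window [o, m, x, x, n, h, x, n, n, m] (5 distinct), len 10
add x: window [o, m, x, x, n, h, x, n, n, m, x] (5 distinct), len 11
add b: window [m, x, x, n, h, x, n, n, m, x, b] (5 distinct), len 11
add x: window [m, x, x, n, h, x, n, n, m, x, b, x] (5 distinct), len 12
add o: window [x, n, n, m, x, b, x, o] (5 distinct), len 8
add x: window [x, n, n, m, x, b, x, o, x] (5 distinct), len 9
add h: window [m, x, b, x, o, x, h] (5 distinct), len 7
Longest length with ≤5 distinct: 12.

12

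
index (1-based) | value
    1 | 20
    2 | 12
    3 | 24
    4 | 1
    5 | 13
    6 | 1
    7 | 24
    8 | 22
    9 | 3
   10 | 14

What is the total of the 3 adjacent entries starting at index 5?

38

Elements at indices 5..7: 13, 1, 24
sum(13, 1, 24) = 38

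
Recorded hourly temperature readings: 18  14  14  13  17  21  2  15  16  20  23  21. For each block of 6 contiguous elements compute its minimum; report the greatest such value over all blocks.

13

[18, 14, 14, 13, 17, 21] → min 13
[14, 14, 13, 17, 21, 2] → min 2
[14, 13, 17, 21, 2, 15] → min 2
[13, 17, 21, 2, 15, 16] → min 2
[17, 21, 2, 15, 16, 20] → min 2
[21, 2, 15, 16, 20, 23] → min 2
[2, 15, 16, 20, 23, 21] → min 2
Greatest of these is 13.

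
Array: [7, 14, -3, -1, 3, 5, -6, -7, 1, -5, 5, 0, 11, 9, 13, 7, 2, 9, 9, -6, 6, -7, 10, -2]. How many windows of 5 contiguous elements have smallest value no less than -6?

12

[7, 14, -3, -1, 3] → min -3  ≥ -6 ✓
[14, -3, -1, 3, 5] → min -3  ≥ -6 ✓
[-3, -1, 3, 5, -6] → min -6  ≥ -6 ✓
[-1, 3, 5, -6, -7] → min -7
[3, 5, -6, -7, 1] → min -7
[5, -6, -7, 1, -5] → min -7
[-6, -7, 1, -5, 5] → min -7
[-7, 1, -5, 5, 0] → min -7
[1, -5, 5, 0, 11] → min -5  ≥ -6 ✓
[-5, 5, 0, 11, 9] → min -5  ≥ -6 ✓
[5, 0, 11, 9, 13] → min 0  ≥ -6 ✓
[0, 11, 9, 13, 7] → min 0  ≥ -6 ✓
[11, 9, 13, 7, 2] → min 2  ≥ -6 ✓
[9, 13, 7, 2, 9] → min 2  ≥ -6 ✓
[13, 7, 2, 9, 9] → min 2  ≥ -6 ✓
[7, 2, 9, 9, -6] → min -6  ≥ -6 ✓
[2, 9, 9, -6, 6] → min -6  ≥ -6 ✓
[9, 9, -6, 6, -7] → min -7
[9, -6, 6, -7, 10] → min -7
[-6, 6, -7, 10, -2] → min -7
12 windows satisfy the condition.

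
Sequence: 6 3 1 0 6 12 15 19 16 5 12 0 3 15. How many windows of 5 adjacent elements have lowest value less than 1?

7

(6, 3, 1, 0, 6) → min 0  < 1 ✓
(3, 1, 0, 6, 12) → min 0  < 1 ✓
(1, 0, 6, 12, 15) → min 0  < 1 ✓
(0, 6, 12, 15, 19) → min 0  < 1 ✓
(6, 12, 15, 19, 16) → min 6
(12, 15, 19, 16, 5) → min 5
(15, 19, 16, 5, 12) → min 5
(19, 16, 5, 12, 0) → min 0  < 1 ✓
(16, 5, 12, 0, 3) → min 0  < 1 ✓
(5, 12, 0, 3, 15) → min 0  < 1 ✓
7 windows satisfy the condition.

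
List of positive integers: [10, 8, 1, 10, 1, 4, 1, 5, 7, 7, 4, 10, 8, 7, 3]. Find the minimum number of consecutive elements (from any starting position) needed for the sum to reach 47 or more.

add 10: running sum 10 < 47
add 8: running sum 18 < 47
add 1: running sum 19 < 47
add 10: running sum 29 < 47
add 1: running sum 30 < 47
add 4: running sum 34 < 47
add 1: running sum 35 < 47
add 5: running sum 40 < 47
add 7: shortest ending here [10, 8, 1, 10, 1, 4, 1, 5, 7] sum 47, len 9
add 7: shortest ending here [10, 8, 1, 10, 1, 4, 1, 5, 7, 7] sum 54, len 10
add 4: shortest ending here [8, 1, 10, 1, 4, 1, 5, 7, 7, 4] sum 48, len 10
add 10: shortest ending here [10, 1, 4, 1, 5, 7, 7, 4, 10] sum 49, len 9
add 8: shortest ending here [1, 4, 1, 5, 7, 7, 4, 10, 8] sum 47, len 9
add 7: shortest ending here [5, 7, 7, 4, 10, 8, 7] sum 48, len 7
add 3: shortest ending here [5, 7, 7, 4, 10, 8, 7, 3] sum 51, len 8
Shortest qualifying length: 7.

7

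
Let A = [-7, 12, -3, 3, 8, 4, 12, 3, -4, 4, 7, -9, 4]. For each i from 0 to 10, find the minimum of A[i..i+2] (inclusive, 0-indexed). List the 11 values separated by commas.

(-7, 12, -3) → min -7
(12, -3, 3) → min -3
(-3, 3, 8) → min -3
(3, 8, 4) → min 3
(8, 4, 12) → min 4
(4, 12, 3) → min 3
(12, 3, -4) → min -4
(3, -4, 4) → min -4
(-4, 4, 7) → min -4
(4, 7, -9) → min -9
(7, -9, 4) → min -9

-7, -3, -3, 3, 4, 3, -4, -4, -4, -9, -9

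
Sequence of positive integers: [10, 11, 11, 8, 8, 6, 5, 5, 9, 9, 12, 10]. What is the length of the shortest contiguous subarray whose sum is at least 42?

Extend right; whenever the sum reaches 42, record the length and shrink from the left:
add 10: running sum 10 < 42
add 11: running sum 21 < 42
add 11: running sum 32 < 42
add 8: running sum 40 < 42
end 4: [10, 11, 11, 8, 8] sum 48, len 5
end 5: [11, 11, 8, 8, 6] sum 44, len 5
end 6: [11, 11, 8, 8, 6, 5] sum 49, len 6
end 7: [11, 8, 8, 6, 5, 5] sum 43, len 6
end 8: [11, 8, 8, 6, 5, 5, 9] sum 52, len 7
end 9: [8, 6, 5, 5, 9, 9] sum 42, len 6
end 10: [6, 5, 5, 9, 9, 12] sum 46, len 6
end 11: [5, 9, 9, 12, 10] sum 45, len 5
Shortest qualifying length: 5.

5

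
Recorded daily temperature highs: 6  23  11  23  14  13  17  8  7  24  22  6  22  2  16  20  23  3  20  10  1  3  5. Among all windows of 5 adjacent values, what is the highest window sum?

Window sums for each of the 19 positions:
(6, 23, 11, 23, 14) → sum 77
(23, 11, 23, 14, 13) → sum 84
(11, 23, 14, 13, 17) → sum 78
(23, 14, 13, 17, 8) → sum 75
(14, 13, 17, 8, 7) → sum 59
(13, 17, 8, 7, 24) → sum 69
(17, 8, 7, 24, 22) → sum 78
(8, 7, 24, 22, 6) → sum 67
(7, 24, 22, 6, 22) → sum 81
(24, 22, 6, 22, 2) → sum 76
(22, 6, 22, 2, 16) → sum 68
(6, 22, 2, 16, 20) → sum 66
(22, 2, 16, 20, 23) → sum 83
(2, 16, 20, 23, 3) → sum 64
(16, 20, 23, 3, 20) → sum 82
(20, 23, 3, 20, 10) → sum 76
(23, 3, 20, 10, 1) → sum 57
(3, 20, 10, 1, 3) → sum 37
(20, 10, 1, 3, 5) → sum 39
Highest of these is 84.

84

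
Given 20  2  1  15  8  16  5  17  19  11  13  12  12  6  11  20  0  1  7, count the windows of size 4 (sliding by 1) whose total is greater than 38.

11

[20, 2, 1, 15] → sum 38
[2, 1, 15, 8] → sum 26
[1, 15, 8, 16] → sum 40  > 38 ✓
[15, 8, 16, 5] → sum 44  > 38 ✓
[8, 16, 5, 17] → sum 46  > 38 ✓
[16, 5, 17, 19] → sum 57  > 38 ✓
[5, 17, 19, 11] → sum 52  > 38 ✓
[17, 19, 11, 13] → sum 60  > 38 ✓
[19, 11, 13, 12] → sum 55  > 38 ✓
[11, 13, 12, 12] → sum 48  > 38 ✓
[13, 12, 12, 6] → sum 43  > 38 ✓
[12, 12, 6, 11] → sum 41  > 38 ✓
[12, 6, 11, 20] → sum 49  > 38 ✓
[6, 11, 20, 0] → sum 37
[11, 20, 0, 1] → sum 32
[20, 0, 1, 7] → sum 28
11 windows satisfy the condition.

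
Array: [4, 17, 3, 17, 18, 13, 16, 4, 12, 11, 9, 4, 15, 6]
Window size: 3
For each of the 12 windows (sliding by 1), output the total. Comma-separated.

24, 37, 38, 48, 47, 33, 32, 27, 32, 24, 28, 25

Sliding a size-3 window across the 14 values:
[4, 17, 3] → sum 24
[17, 3, 17] → sum 37
[3, 17, 18] → sum 38
[17, 18, 13] → sum 48
[18, 13, 16] → sum 47
[13, 16, 4] → sum 33
[16, 4, 12] → sum 32
[4, 12, 11] → sum 27
[12, 11, 9] → sum 32
[11, 9, 4] → sum 24
[9, 4, 15] → sum 28
[4, 15, 6] → sum 25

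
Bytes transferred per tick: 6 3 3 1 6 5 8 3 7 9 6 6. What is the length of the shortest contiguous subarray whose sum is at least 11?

2

add 6: running sum 6 < 11
add 3: running sum 9 < 11
add 3: shortest ending here [6, 3, 3] sum 12, len 3
add 1: shortest ending here [6, 3, 3, 1] sum 13, len 4
add 6: shortest ending here [3, 3, 1, 6] sum 13, len 4
add 5: shortest ending here [6, 5] sum 11, len 2
add 8: shortest ending here [5, 8] sum 13, len 2
add 3: shortest ending here [8, 3] sum 11, len 2
add 7: shortest ending here [8, 3, 7] sum 18, len 3
add 9: shortest ending here [7, 9] sum 16, len 2
add 6: shortest ending here [9, 6] sum 15, len 2
add 6: shortest ending here [6, 6] sum 12, len 2
Shortest qualifying length: 2.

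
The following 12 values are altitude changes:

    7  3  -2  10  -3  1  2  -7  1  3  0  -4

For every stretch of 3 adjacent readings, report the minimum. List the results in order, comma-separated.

7 3 -2 → min -2
3 -2 10 → min -2
-2 10 -3 → min -3
10 -3 1 → min -3
-3 1 2 → min -3
1 2 -7 → min -7
2 -7 1 → min -7
-7 1 3 → min -7
1 3 0 → min 0
3 0 -4 → min -4

-2, -2, -3, -3, -3, -7, -7, -7, 0, -4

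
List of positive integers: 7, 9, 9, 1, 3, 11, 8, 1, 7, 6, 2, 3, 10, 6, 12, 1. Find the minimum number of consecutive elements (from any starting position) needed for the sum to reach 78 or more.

Extend right; whenever the sum reaches 78, record the length and shrink from the left:
add 7: running sum 7 < 78
add 9: running sum 16 < 78
add 9: running sum 25 < 78
add 1: running sum 26 < 78
add 3: running sum 29 < 78
add 11: running sum 40 < 78
add 8: running sum 48 < 78
add 1: running sum 49 < 78
add 7: running sum 56 < 78
add 6: running sum 62 < 78
add 2: running sum 64 < 78
add 3: running sum 67 < 78
add 10: running sum 77 < 78
add 6: shortest ending here [7, 9, 9, 1, 3, 11, 8, 1, 7, 6, 2, 3, 10, 6] sum 83, len 14
add 12: shortest ending here [9, 1, 3, 11, 8, 1, 7, 6, 2, 3, 10, 6, 12] sum 79, len 13
add 1: shortest ending here [9, 1, 3, 11, 8, 1, 7, 6, 2, 3, 10, 6, 12, 1] sum 80, len 14
Shortest qualifying length: 13.

13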